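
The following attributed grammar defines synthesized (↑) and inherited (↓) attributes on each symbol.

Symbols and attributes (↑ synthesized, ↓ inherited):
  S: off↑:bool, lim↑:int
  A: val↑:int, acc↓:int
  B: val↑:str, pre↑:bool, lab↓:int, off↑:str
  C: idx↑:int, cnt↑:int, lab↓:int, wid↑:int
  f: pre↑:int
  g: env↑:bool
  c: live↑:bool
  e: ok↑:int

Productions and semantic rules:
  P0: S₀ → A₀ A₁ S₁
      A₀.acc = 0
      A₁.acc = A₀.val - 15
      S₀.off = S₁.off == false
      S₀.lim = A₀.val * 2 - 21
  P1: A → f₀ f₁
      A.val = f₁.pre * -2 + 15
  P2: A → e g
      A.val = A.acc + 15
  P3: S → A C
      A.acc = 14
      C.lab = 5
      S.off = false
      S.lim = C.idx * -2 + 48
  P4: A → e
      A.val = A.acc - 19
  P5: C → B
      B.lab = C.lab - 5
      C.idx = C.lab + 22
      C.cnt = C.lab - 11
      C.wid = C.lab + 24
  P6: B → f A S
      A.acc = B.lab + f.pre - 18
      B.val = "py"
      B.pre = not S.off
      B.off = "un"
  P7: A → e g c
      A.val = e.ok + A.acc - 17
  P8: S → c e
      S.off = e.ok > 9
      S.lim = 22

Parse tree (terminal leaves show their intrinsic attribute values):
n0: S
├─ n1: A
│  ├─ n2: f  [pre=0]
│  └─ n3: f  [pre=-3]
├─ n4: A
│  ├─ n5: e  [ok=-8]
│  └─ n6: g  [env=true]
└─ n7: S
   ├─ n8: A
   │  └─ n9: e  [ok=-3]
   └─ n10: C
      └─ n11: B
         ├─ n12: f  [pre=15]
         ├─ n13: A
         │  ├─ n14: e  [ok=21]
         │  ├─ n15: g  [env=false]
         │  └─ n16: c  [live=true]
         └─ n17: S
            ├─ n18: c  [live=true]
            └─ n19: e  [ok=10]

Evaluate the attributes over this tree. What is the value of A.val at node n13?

1. n1.acc = 0  [0]
2. n2.pre = 0  [terminal]
3. n3.pre = -3  [terminal]
4. n1.val = 21  [f₁.pre * -2 + 15]
5. n4.acc = 6  [A₀.val - 15]
6. n5.ok = -8  [terminal]
7. n6.env = true  [terminal]
8. n4.val = 21  [A.acc + 15]
9. n8.acc = 14  [14]
10. n9.ok = -3  [terminal]
11. n8.val = -5  [A.acc - 19]
12. n10.lab = 5  [5]
13. n11.lab = 0  [C.lab - 5]
14. n12.pre = 15  [terminal]
15. n13.acc = -3  [B.lab + f.pre - 18]
16. n14.ok = 21  [terminal]
17. n15.env = false  [terminal]
18. n16.live = true  [terminal]
19. n13.val = 1  [e.ok + A.acc - 17]
20. n18.live = true  [terminal]
21. n19.ok = 10  [terminal]
22. n17.off = true  [e.ok > 9]
23. n17.lim = 22  [22]
24. n11.val = "py"  ["py"]
25. n11.pre = false  [not S.off]
26. n11.off = "un"  ["un"]
27. n10.idx = 27  [C.lab + 22]
28. n10.cnt = -6  [C.lab - 11]
29. n10.wid = 29  [C.lab + 24]
30. n7.off = false  [false]
31. n7.lim = -6  [C.idx * -2 + 48]
32. n0.off = true  [S₁.off == false]
33. n0.lim = 21  [A₀.val * 2 - 21]

1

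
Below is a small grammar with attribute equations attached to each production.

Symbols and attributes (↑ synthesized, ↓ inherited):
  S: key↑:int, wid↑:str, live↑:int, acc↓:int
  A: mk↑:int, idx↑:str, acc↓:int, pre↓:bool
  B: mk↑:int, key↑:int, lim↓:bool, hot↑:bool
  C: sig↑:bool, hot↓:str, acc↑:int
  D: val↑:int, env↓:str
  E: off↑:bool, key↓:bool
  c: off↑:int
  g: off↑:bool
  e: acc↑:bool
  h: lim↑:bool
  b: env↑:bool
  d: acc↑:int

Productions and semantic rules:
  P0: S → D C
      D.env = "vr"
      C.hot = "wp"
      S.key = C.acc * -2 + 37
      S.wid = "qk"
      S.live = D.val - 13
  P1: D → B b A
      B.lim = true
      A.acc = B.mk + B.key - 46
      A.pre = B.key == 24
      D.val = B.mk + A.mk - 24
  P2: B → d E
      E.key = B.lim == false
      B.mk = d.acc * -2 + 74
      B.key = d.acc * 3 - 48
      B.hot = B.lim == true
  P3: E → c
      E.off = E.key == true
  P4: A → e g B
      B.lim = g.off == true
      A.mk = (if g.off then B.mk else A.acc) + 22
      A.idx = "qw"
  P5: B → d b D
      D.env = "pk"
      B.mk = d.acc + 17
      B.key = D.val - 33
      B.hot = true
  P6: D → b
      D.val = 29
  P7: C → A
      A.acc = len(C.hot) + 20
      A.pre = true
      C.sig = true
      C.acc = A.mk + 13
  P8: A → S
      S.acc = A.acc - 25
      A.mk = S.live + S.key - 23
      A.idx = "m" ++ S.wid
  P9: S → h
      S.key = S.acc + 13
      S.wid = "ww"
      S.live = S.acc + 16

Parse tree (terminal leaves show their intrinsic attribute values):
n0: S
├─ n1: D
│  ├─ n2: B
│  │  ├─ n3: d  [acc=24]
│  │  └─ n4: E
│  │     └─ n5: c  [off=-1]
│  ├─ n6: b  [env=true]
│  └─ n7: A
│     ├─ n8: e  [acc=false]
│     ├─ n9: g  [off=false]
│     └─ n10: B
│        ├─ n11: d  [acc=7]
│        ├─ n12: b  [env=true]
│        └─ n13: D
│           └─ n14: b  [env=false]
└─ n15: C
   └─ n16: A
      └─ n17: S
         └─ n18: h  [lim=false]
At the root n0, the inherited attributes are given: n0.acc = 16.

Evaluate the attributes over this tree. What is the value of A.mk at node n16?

1. n0.acc = 16  [given at root]
2. n1.env = "vr"  ["vr"]
3. n2.lim = true  [true]
4. n3.acc = 24  [terminal]
5. n4.key = false  [B.lim == false]
6. n5.off = -1  [terminal]
7. n4.off = false  [E.key == true]
8. n2.mk = 26  [d.acc * -2 + 74]
9. n2.key = 24  [d.acc * 3 - 48]
10. n2.hot = true  [B.lim == true]
11. n6.env = true  [terminal]
12. n7.acc = 4  [B.mk + B.key - 46]
13. n7.pre = true  [B.key == 24]
14. n8.acc = false  [terminal]
15. n9.off = false  [terminal]
16. n10.lim = false  [g.off == true]
17. n11.acc = 7  [terminal]
18. n12.env = true  [terminal]
19. n13.env = "pk"  ["pk"]
20. n14.env = false  [terminal]
21. n13.val = 29  [29]
22. n10.mk = 24  [d.acc + 17]
23. n10.key = -4  [D.val - 33]
24. n10.hot = true  [true]
25. n7.mk = 26  [(if g.off then B.mk else A.acc) + 22]
26. n7.idx = "qw"  ["qw"]
27. n1.val = 28  [B.mk + A.mk - 24]
28. n15.hot = "wp"  ["wp"]
29. n16.acc = 22  [len(C.hot) + 20]
30. n16.pre = true  [true]
31. n17.acc = -3  [A.acc - 25]
32. n18.lim = false  [terminal]
33. n17.key = 10  [S.acc + 13]
34. n17.wid = "ww"  ["ww"]
35. n17.live = 13  [S.acc + 16]
36. n16.mk = 0  [S.live + S.key - 23]
37. n16.idx = "mww"  ["m" ++ S.wid]
38. n15.sig = true  [true]
39. n15.acc = 13  [A.mk + 13]
40. n0.key = 11  [C.acc * -2 + 37]
41. n0.wid = "qk"  ["qk"]
42. n0.live = 15  [D.val - 13]

0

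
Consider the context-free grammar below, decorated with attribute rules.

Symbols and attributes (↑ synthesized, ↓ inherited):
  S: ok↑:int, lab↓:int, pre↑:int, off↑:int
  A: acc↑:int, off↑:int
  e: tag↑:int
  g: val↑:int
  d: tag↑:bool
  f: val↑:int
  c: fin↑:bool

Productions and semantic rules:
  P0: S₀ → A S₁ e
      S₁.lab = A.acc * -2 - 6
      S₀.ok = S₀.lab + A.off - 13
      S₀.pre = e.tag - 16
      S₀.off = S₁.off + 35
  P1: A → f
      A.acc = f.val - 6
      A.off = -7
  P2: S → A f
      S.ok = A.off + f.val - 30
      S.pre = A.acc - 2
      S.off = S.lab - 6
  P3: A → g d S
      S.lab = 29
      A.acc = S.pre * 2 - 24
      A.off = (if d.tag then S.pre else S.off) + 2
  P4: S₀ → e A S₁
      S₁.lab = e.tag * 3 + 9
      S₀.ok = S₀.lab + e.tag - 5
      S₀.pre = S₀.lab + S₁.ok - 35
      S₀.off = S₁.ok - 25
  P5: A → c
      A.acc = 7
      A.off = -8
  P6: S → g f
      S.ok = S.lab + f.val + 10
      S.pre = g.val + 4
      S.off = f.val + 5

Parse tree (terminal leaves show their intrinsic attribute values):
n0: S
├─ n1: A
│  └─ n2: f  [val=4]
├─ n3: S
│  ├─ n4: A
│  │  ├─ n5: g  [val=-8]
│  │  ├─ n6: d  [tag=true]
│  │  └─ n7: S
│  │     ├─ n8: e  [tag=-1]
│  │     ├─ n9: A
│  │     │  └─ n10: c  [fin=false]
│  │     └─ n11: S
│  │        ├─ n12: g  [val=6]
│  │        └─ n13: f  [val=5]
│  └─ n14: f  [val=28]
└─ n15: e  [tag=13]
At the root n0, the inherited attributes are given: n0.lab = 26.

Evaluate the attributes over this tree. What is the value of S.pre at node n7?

15

1. n0.lab = 26  [given at root]
2. n2.val = 4  [terminal]
3. n1.acc = -2  [f.val - 6]
4. n1.off = -7  [-7]
5. n3.lab = -2  [A.acc * -2 - 6]
6. n5.val = -8  [terminal]
7. n6.tag = true  [terminal]
8. n7.lab = 29  [29]
9. n8.tag = -1  [terminal]
10. n10.fin = false  [terminal]
11. n9.acc = 7  [7]
12. n9.off = -8  [-8]
13. n11.lab = 6  [e.tag * 3 + 9]
14. n12.val = 6  [terminal]
15. n13.val = 5  [terminal]
16. n11.ok = 21  [S.lab + f.val + 10]
17. n11.pre = 10  [g.val + 4]
18. n11.off = 10  [f.val + 5]
19. n7.ok = 23  [S₀.lab + e.tag - 5]
20. n7.pre = 15  [S₀.lab + S₁.ok - 35]
21. n7.off = -4  [S₁.ok - 25]
22. n4.acc = 6  [S.pre * 2 - 24]
23. n4.off = 17  [(if d.tag then S.pre else S.off) + 2]
24. n14.val = 28  [terminal]
25. n3.ok = 15  [A.off + f.val - 30]
26. n3.pre = 4  [A.acc - 2]
27. n3.off = -8  [S.lab - 6]
28. n15.tag = 13  [terminal]
29. n0.ok = 6  [S₀.lab + A.off - 13]
30. n0.pre = -3  [e.tag - 16]
31. n0.off = 27  [S₁.off + 35]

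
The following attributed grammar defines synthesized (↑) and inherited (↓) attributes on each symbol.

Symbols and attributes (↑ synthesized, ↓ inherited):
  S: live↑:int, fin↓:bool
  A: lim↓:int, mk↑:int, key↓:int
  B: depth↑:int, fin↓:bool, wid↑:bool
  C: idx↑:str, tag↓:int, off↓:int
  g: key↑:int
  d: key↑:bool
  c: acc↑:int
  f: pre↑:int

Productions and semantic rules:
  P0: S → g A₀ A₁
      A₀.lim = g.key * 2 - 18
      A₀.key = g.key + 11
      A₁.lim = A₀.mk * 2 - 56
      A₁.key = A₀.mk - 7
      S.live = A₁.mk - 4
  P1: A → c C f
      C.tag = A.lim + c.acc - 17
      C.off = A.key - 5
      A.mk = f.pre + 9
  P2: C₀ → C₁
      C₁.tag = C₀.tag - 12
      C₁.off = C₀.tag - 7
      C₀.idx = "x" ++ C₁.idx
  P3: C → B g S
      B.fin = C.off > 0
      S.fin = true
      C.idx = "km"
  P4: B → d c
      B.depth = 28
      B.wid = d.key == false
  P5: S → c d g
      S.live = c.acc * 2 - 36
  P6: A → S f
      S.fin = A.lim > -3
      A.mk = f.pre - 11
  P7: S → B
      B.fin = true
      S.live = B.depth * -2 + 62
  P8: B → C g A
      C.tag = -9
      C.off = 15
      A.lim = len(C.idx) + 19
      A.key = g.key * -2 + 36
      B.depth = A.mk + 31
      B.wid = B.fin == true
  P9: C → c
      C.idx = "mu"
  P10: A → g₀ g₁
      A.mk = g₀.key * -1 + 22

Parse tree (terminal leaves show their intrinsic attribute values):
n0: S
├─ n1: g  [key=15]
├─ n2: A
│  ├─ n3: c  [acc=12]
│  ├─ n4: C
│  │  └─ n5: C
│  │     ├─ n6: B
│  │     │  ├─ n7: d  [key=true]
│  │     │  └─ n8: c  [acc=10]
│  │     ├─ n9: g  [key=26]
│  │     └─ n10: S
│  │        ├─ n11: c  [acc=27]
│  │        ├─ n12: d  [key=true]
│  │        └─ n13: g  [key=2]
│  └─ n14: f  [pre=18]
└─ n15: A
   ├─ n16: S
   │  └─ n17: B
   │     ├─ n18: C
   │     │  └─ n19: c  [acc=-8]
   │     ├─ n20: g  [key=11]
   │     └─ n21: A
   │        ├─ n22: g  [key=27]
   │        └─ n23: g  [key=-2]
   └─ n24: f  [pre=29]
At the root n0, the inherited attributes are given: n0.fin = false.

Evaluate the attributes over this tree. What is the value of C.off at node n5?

0

1. n0.fin = false  [given at root]
2. n1.key = 15  [terminal]
3. n2.lim = 12  [g.key * 2 - 18]
4. n2.key = 26  [g.key + 11]
5. n3.acc = 12  [terminal]
6. n4.tag = 7  [A.lim + c.acc - 17]
7. n4.off = 21  [A.key - 5]
8. n5.tag = -5  [C₀.tag - 12]
9. n5.off = 0  [C₀.tag - 7]
10. n6.fin = false  [C.off > 0]
11. n7.key = true  [terminal]
12. n8.acc = 10  [terminal]
13. n6.depth = 28  [28]
14. n6.wid = false  [d.key == false]
15. n9.key = 26  [terminal]
16. n10.fin = true  [true]
17. n11.acc = 27  [terminal]
18. n12.key = true  [terminal]
19. n13.key = 2  [terminal]
20. n10.live = 18  [c.acc * 2 - 36]
21. n5.idx = "km"  ["km"]
22. n4.idx = "xkm"  ["x" ++ C₁.idx]
23. n14.pre = 18  [terminal]
24. n2.mk = 27  [f.pre + 9]
25. n15.lim = -2  [A₀.mk * 2 - 56]
26. n15.key = 20  [A₀.mk - 7]
27. n16.fin = true  [A.lim > -3]
28. n17.fin = true  [true]
29. n18.tag = -9  [-9]
30. n18.off = 15  [15]
31. n19.acc = -8  [terminal]
32. n18.idx = "mu"  ["mu"]
33. n20.key = 11  [terminal]
34. n21.lim = 21  [len(C.idx) + 19]
35. n21.key = 14  [g.key * -2 + 36]
36. n22.key = 27  [terminal]
37. n23.key = -2  [terminal]
38. n21.mk = -5  [g₀.key * -1 + 22]
39. n17.depth = 26  [A.mk + 31]
40. n17.wid = true  [B.fin == true]
41. n16.live = 10  [B.depth * -2 + 62]
42. n24.pre = 29  [terminal]
43. n15.mk = 18  [f.pre - 11]
44. n0.live = 14  [A₁.mk - 4]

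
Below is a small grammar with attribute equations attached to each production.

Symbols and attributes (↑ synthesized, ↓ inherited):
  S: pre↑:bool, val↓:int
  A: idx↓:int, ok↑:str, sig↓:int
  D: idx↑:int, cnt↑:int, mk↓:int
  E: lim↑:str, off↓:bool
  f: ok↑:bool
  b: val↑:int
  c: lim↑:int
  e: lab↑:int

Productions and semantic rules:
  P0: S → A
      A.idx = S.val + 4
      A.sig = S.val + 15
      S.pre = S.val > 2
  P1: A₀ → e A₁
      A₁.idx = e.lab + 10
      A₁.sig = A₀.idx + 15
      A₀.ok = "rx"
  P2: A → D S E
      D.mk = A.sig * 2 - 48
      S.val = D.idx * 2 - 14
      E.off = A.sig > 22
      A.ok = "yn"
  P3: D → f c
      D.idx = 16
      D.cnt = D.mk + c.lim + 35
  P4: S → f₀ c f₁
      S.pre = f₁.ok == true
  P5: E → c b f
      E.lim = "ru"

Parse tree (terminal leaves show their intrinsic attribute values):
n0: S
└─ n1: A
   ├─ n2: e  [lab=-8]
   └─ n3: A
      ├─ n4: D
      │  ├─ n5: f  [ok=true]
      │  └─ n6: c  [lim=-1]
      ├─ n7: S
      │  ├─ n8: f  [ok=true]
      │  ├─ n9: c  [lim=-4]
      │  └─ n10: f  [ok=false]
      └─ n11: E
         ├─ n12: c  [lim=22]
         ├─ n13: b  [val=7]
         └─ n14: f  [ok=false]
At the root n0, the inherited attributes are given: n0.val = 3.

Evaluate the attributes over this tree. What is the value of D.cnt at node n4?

30

1. n0.val = 3  [given at root]
2. n1.idx = 7  [S.val + 4]
3. n1.sig = 18  [S.val + 15]
4. n2.lab = -8  [terminal]
5. n3.idx = 2  [e.lab + 10]
6. n3.sig = 22  [A₀.idx + 15]
7. n4.mk = -4  [A.sig * 2 - 48]
8. n5.ok = true  [terminal]
9. n6.lim = -1  [terminal]
10. n4.idx = 16  [16]
11. n4.cnt = 30  [D.mk + c.lim + 35]
12. n7.val = 18  [D.idx * 2 - 14]
13. n8.ok = true  [terminal]
14. n9.lim = -4  [terminal]
15. n10.ok = false  [terminal]
16. n7.pre = false  [f₁.ok == true]
17. n11.off = false  [A.sig > 22]
18. n12.lim = 22  [terminal]
19. n13.val = 7  [terminal]
20. n14.ok = false  [terminal]
21. n11.lim = "ru"  ["ru"]
22. n3.ok = "yn"  ["yn"]
23. n1.ok = "rx"  ["rx"]
24. n0.pre = true  [S.val > 2]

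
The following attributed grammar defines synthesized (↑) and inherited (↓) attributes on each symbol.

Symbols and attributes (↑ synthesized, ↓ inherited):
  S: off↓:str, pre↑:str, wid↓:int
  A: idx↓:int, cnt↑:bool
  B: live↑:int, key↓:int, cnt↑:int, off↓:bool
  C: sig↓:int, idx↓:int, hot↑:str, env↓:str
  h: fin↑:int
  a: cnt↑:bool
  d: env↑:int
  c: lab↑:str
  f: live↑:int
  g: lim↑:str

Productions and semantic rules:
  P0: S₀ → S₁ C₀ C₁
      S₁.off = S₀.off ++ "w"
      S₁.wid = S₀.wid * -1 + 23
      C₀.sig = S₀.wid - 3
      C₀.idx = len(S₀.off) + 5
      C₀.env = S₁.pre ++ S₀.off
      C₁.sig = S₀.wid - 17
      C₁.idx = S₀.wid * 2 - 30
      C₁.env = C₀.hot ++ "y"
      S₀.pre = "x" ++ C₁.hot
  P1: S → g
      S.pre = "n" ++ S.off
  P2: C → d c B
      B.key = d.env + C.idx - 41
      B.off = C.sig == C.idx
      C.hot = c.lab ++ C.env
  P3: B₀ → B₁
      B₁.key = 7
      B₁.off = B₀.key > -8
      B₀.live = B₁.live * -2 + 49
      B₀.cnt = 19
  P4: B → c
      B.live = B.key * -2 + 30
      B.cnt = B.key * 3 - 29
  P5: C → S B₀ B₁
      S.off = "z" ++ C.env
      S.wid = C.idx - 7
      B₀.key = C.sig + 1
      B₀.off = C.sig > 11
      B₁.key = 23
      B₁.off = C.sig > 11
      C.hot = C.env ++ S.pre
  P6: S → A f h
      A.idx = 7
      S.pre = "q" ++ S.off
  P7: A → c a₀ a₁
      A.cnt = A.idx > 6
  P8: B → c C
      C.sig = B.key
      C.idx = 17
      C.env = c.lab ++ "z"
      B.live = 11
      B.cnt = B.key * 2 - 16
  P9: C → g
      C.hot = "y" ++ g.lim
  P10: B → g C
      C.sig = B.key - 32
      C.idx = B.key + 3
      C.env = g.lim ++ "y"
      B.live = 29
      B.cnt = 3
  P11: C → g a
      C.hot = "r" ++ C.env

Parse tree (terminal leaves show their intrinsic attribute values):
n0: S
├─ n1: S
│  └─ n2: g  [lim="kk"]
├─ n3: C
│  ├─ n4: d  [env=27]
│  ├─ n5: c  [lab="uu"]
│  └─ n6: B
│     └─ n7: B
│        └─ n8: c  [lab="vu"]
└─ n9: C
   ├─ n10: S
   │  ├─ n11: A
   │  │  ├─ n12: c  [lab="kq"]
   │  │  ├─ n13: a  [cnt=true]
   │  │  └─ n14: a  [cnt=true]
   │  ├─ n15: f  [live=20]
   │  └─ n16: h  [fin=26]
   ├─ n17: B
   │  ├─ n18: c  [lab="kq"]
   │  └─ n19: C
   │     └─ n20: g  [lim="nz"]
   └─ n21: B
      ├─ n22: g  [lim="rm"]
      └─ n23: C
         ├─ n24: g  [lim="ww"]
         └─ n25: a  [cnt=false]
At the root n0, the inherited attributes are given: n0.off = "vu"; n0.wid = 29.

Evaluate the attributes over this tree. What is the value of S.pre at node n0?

1. n0.off = "vu"  [given at root]
2. n0.wid = 29  [given at root]
3. n1.off = "vuw"  [S₀.off ++ "w"]
4. n1.wid = -6  [S₀.wid * -1 + 23]
5. n2.lim = "kk"  [terminal]
6. n1.pre = "nvuw"  ["n" ++ S.off]
7. n3.sig = 26  [S₀.wid - 3]
8. n3.idx = 7  [len(S₀.off) + 5]
9. n3.env = "nvuwvu"  [S₁.pre ++ S₀.off]
10. n4.env = 27  [terminal]
11. n5.lab = "uu"  [terminal]
12. n6.key = -7  [d.env + C.idx - 41]
13. n6.off = false  [C.sig == C.idx]
14. n7.key = 7  [7]
15. n7.off = true  [B₀.key > -8]
16. n8.lab = "vu"  [terminal]
17. n7.live = 16  [B.key * -2 + 30]
18. n7.cnt = -8  [B.key * 3 - 29]
19. n6.live = 17  [B₁.live * -2 + 49]
20. n6.cnt = 19  [19]
21. n3.hot = "uunvuwvu"  [c.lab ++ C.env]
22. n9.sig = 12  [S₀.wid - 17]
23. n9.idx = 28  [S₀.wid * 2 - 30]
24. n9.env = "uunvuwvuy"  [C₀.hot ++ "y"]
25. n10.off = "zuunvuwvuy"  ["z" ++ C.env]
26. n10.wid = 21  [C.idx - 7]
27. n11.idx = 7  [7]
28. n12.lab = "kq"  [terminal]
29. n13.cnt = true  [terminal]
30. n14.cnt = true  [terminal]
31. n11.cnt = true  [A.idx > 6]
32. n15.live = 20  [terminal]
33. n16.fin = 26  [terminal]
34. n10.pre = "qzuunvuwvuy"  ["q" ++ S.off]
35. n17.key = 13  [C.sig + 1]
36. n17.off = true  [C.sig > 11]
37. n18.lab = "kq"  [terminal]
38. n19.sig = 13  [B.key]
39. n19.idx = 17  [17]
40. n19.env = "kqz"  [c.lab ++ "z"]
41. n20.lim = "nz"  [terminal]
42. n19.hot = "ynz"  ["y" ++ g.lim]
43. n17.live = 11  [11]
44. n17.cnt = 10  [B.key * 2 - 16]
45. n21.key = 23  [23]
46. n21.off = true  [C.sig > 11]
47. n22.lim = "rm"  [terminal]
48. n23.sig = -9  [B.key - 32]
49. n23.idx = 26  [B.key + 3]
50. n23.env = "rmy"  [g.lim ++ "y"]
51. n24.lim = "ww"  [terminal]
52. n25.cnt = false  [terminal]
53. n23.hot = "rrmy"  ["r" ++ C.env]
54. n21.live = 29  [29]
55. n21.cnt = 3  [3]
56. n9.hot = "uunvuwvuyqzuunvuwvuy"  [C.env ++ S.pre]
57. n0.pre = "xuunvuwvuyqzuunvuwvuy"  ["x" ++ C₁.hot]

"xuunvuwvuyqzuunvuwvuy"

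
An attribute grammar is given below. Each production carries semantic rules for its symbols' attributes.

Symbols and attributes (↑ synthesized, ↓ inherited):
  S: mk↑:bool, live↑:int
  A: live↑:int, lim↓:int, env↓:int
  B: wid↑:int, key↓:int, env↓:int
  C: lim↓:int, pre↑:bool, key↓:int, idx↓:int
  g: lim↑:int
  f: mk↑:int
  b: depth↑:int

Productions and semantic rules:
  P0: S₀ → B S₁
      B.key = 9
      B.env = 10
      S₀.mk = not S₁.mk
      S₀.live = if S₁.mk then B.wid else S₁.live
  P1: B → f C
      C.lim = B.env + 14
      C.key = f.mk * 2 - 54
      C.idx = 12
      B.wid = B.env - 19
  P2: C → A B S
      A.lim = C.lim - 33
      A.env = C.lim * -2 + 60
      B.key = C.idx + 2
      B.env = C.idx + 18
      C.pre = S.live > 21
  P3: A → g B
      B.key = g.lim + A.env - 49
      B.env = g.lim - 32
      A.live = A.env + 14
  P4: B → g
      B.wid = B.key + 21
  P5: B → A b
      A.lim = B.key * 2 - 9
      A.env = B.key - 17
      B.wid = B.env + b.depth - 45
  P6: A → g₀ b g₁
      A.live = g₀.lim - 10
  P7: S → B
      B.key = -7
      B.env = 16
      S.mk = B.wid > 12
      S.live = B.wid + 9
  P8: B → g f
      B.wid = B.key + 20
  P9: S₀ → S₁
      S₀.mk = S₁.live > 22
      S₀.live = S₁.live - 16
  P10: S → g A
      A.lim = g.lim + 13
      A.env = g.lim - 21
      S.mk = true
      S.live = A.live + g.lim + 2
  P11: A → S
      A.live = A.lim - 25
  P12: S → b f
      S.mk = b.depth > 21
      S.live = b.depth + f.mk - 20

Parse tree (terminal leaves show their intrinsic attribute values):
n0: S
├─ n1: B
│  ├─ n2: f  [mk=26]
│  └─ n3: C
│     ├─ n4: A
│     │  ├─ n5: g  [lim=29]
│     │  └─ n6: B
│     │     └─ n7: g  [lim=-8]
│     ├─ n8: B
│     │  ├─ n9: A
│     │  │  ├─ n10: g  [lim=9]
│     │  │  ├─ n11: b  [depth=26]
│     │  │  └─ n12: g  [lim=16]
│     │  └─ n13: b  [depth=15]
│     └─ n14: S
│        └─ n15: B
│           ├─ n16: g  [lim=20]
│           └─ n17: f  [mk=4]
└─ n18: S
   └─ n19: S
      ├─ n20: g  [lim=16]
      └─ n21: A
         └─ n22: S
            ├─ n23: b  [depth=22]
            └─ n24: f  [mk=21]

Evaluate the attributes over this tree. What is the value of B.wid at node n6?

13

1. n1.key = 9  [9]
2. n1.env = 10  [10]
3. n2.mk = 26  [terminal]
4. n3.lim = 24  [B.env + 14]
5. n3.key = -2  [f.mk * 2 - 54]
6. n3.idx = 12  [12]
7. n4.lim = -9  [C.lim - 33]
8. n4.env = 12  [C.lim * -2 + 60]
9. n5.lim = 29  [terminal]
10. n6.key = -8  [g.lim + A.env - 49]
11. n6.env = -3  [g.lim - 32]
12. n7.lim = -8  [terminal]
13. n6.wid = 13  [B.key + 21]
14. n4.live = 26  [A.env + 14]
15. n8.key = 14  [C.idx + 2]
16. n8.env = 30  [C.idx + 18]
17. n9.lim = 19  [B.key * 2 - 9]
18. n9.env = -3  [B.key - 17]
19. n10.lim = 9  [terminal]
20. n11.depth = 26  [terminal]
21. n12.lim = 16  [terminal]
22. n9.live = -1  [g₀.lim - 10]
23. n13.depth = 15  [terminal]
24. n8.wid = 0  [B.env + b.depth - 45]
25. n15.key = -7  [-7]
26. n15.env = 16  [16]
27. n16.lim = 20  [terminal]
28. n17.mk = 4  [terminal]
29. n15.wid = 13  [B.key + 20]
30. n14.mk = true  [B.wid > 12]
31. n14.live = 22  [B.wid + 9]
32. n3.pre = true  [S.live > 21]
33. n1.wid = -9  [B.env - 19]
34. n20.lim = 16  [terminal]
35. n21.lim = 29  [g.lim + 13]
36. n21.env = -5  [g.lim - 21]
37. n23.depth = 22  [terminal]
38. n24.mk = 21  [terminal]
39. n22.mk = true  [b.depth > 21]
40. n22.live = 23  [b.depth + f.mk - 20]
41. n21.live = 4  [A.lim - 25]
42. n19.mk = true  [true]
43. n19.live = 22  [A.live + g.lim + 2]
44. n18.mk = false  [S₁.live > 22]
45. n18.live = 6  [S₁.live - 16]
46. n0.mk = true  [not S₁.mk]
47. n0.live = 6  [if S₁.mk then B.wid else S₁.live]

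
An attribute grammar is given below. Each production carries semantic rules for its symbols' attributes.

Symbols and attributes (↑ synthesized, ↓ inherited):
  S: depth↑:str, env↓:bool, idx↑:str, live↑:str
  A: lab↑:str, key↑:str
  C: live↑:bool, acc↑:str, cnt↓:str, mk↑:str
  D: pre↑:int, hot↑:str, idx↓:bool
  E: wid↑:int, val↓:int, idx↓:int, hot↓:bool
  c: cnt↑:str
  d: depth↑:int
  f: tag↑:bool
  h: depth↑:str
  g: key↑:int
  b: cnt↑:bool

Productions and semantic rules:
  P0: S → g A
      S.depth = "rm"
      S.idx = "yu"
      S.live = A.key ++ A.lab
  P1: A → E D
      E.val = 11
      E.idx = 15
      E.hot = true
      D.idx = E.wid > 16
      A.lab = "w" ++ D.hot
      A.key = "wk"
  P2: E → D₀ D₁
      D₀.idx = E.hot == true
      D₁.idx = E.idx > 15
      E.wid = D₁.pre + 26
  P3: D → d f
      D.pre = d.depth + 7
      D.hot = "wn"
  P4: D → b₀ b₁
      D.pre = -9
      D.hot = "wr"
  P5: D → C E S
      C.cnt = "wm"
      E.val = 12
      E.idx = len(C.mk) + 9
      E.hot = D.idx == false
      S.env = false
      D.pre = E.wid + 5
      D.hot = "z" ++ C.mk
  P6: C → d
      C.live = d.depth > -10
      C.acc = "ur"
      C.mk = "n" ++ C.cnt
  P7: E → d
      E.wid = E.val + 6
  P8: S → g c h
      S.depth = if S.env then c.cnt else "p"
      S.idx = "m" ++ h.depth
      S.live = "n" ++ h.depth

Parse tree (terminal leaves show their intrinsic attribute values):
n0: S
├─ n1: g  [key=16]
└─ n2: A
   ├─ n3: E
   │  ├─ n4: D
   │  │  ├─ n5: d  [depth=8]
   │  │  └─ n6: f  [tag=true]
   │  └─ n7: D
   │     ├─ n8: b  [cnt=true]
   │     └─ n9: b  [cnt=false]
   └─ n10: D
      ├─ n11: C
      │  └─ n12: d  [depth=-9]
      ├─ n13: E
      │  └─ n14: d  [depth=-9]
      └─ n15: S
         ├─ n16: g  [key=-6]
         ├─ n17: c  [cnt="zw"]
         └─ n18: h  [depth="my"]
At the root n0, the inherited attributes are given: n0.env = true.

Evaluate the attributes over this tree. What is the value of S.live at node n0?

"wkwznwm"

1. n0.env = true  [given at root]
2. n1.key = 16  [terminal]
3. n3.val = 11  [11]
4. n3.idx = 15  [15]
5. n3.hot = true  [true]
6. n4.idx = true  [E.hot == true]
7. n5.depth = 8  [terminal]
8. n6.tag = true  [terminal]
9. n4.pre = 15  [d.depth + 7]
10. n4.hot = "wn"  ["wn"]
11. n7.idx = false  [E.idx > 15]
12. n8.cnt = true  [terminal]
13. n9.cnt = false  [terminal]
14. n7.pre = -9  [-9]
15. n7.hot = "wr"  ["wr"]
16. n3.wid = 17  [D₁.pre + 26]
17. n10.idx = true  [E.wid > 16]
18. n11.cnt = "wm"  ["wm"]
19. n12.depth = -9  [terminal]
20. n11.live = true  [d.depth > -10]
21. n11.acc = "ur"  ["ur"]
22. n11.mk = "nwm"  ["n" ++ C.cnt]
23. n13.val = 12  [12]
24. n13.idx = 12  [len(C.mk) + 9]
25. n13.hot = false  [D.idx == false]
26. n14.depth = -9  [terminal]
27. n13.wid = 18  [E.val + 6]
28. n15.env = false  [false]
29. n16.key = -6  [terminal]
30. n17.cnt = "zw"  [terminal]
31. n18.depth = "my"  [terminal]
32. n15.depth = "p"  [if S.env then c.cnt else "p"]
33. n15.idx = "mmy"  ["m" ++ h.depth]
34. n15.live = "nmy"  ["n" ++ h.depth]
35. n10.pre = 23  [E.wid + 5]
36. n10.hot = "znwm"  ["z" ++ C.mk]
37. n2.lab = "wznwm"  ["w" ++ D.hot]
38. n2.key = "wk"  ["wk"]
39. n0.depth = "rm"  ["rm"]
40. n0.idx = "yu"  ["yu"]
41. n0.live = "wkwznwm"  [A.key ++ A.lab]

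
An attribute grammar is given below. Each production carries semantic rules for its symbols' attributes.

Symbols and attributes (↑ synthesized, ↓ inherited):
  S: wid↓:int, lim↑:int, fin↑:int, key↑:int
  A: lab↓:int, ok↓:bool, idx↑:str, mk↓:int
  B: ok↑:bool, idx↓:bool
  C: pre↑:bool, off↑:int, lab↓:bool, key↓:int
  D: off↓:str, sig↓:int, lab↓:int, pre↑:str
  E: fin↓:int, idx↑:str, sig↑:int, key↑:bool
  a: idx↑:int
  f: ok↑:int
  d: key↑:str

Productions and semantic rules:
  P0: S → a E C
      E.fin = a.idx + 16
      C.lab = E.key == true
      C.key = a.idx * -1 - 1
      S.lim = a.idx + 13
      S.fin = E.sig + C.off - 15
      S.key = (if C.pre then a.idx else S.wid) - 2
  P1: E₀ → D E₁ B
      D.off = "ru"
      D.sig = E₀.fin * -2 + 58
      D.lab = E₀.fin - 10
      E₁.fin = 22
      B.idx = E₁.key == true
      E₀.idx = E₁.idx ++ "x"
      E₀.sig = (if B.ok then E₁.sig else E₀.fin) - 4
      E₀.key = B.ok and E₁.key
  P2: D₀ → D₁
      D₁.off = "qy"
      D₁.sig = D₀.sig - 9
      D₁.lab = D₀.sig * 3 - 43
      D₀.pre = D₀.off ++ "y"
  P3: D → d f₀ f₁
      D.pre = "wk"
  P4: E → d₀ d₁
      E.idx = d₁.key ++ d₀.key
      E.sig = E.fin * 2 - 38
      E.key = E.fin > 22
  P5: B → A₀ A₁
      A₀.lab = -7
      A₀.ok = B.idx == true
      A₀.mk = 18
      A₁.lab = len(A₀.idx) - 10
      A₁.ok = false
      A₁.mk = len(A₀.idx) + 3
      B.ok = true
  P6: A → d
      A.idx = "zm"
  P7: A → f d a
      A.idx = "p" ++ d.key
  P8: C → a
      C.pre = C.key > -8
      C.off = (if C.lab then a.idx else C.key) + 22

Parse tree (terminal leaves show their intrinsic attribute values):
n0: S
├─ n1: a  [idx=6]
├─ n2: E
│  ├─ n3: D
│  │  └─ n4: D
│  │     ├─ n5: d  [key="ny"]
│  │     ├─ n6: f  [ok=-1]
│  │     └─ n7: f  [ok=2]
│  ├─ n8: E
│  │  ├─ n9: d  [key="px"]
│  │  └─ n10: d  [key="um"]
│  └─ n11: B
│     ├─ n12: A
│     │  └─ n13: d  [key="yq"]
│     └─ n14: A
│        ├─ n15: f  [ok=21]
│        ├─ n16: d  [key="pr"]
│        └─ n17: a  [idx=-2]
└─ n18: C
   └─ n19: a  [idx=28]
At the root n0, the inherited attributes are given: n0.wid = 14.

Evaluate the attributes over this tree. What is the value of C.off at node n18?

1. n0.wid = 14  [given at root]
2. n1.idx = 6  [terminal]
3. n2.fin = 22  [a.idx + 16]
4. n3.off = "ru"  ["ru"]
5. n3.sig = 14  [E₀.fin * -2 + 58]
6. n3.lab = 12  [E₀.fin - 10]
7. n4.off = "qy"  ["qy"]
8. n4.sig = 5  [D₀.sig - 9]
9. n4.lab = -1  [D₀.sig * 3 - 43]
10. n5.key = "ny"  [terminal]
11. n6.ok = -1  [terminal]
12. n7.ok = 2  [terminal]
13. n4.pre = "wk"  ["wk"]
14. n3.pre = "ruy"  [D₀.off ++ "y"]
15. n8.fin = 22  [22]
16. n9.key = "px"  [terminal]
17. n10.key = "um"  [terminal]
18. n8.idx = "umpx"  [d₁.key ++ d₀.key]
19. n8.sig = 6  [E.fin * 2 - 38]
20. n8.key = false  [E.fin > 22]
21. n11.idx = false  [E₁.key == true]
22. n12.lab = -7  [-7]
23. n12.ok = false  [B.idx == true]
24. n12.mk = 18  [18]
25. n13.key = "yq"  [terminal]
26. n12.idx = "zm"  ["zm"]
27. n14.lab = -8  [len(A₀.idx) - 10]
28. n14.ok = false  [false]
29. n14.mk = 5  [len(A₀.idx) + 3]
30. n15.ok = 21  [terminal]
31. n16.key = "pr"  [terminal]
32. n17.idx = -2  [terminal]
33. n14.idx = "ppr"  ["p" ++ d.key]
34. n11.ok = true  [true]
35. n2.idx = "umpxx"  [E₁.idx ++ "x"]
36. n2.sig = 2  [(if B.ok then E₁.sig else E₀.fin) - 4]
37. n2.key = false  [B.ok and E₁.key]
38. n18.lab = false  [E.key == true]
39. n18.key = -7  [a.idx * -1 - 1]
40. n19.idx = 28  [terminal]
41. n18.pre = true  [C.key > -8]
42. n18.off = 15  [(if C.lab then a.idx else C.key) + 22]
43. n0.lim = 19  [a.idx + 13]
44. n0.fin = 2  [E.sig + C.off - 15]
45. n0.key = 4  [(if C.pre then a.idx else S.wid) - 2]

15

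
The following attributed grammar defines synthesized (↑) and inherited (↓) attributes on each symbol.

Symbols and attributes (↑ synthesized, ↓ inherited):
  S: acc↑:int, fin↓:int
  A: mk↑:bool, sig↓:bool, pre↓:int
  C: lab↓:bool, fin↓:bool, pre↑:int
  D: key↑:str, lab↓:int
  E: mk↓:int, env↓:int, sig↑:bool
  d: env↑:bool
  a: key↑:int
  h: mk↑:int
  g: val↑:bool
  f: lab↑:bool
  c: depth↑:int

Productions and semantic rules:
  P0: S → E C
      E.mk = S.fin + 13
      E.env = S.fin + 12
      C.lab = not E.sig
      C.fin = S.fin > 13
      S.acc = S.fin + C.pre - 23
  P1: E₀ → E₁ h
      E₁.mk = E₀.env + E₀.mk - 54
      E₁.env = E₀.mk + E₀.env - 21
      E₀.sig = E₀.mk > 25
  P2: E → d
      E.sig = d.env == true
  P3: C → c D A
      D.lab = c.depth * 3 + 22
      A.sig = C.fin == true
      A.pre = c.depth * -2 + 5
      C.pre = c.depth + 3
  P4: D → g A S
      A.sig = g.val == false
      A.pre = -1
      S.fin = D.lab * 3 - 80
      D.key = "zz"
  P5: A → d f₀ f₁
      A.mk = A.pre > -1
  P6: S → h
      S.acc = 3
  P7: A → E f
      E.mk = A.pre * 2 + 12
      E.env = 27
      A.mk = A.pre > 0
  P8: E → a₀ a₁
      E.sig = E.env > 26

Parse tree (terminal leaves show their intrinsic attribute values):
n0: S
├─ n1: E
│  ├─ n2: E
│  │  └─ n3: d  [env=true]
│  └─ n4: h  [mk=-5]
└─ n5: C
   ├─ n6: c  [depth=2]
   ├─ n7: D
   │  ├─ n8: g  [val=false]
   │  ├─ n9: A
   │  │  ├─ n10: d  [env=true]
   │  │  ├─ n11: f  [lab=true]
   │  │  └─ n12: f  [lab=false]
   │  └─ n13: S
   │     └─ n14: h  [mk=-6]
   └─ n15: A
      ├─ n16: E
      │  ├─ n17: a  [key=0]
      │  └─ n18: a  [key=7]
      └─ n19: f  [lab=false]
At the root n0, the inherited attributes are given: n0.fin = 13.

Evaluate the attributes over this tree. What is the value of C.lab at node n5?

false

1. n0.fin = 13  [given at root]
2. n1.mk = 26  [S.fin + 13]
3. n1.env = 25  [S.fin + 12]
4. n2.mk = -3  [E₀.env + E₀.mk - 54]
5. n2.env = 30  [E₀.mk + E₀.env - 21]
6. n3.env = true  [terminal]
7. n2.sig = true  [d.env == true]
8. n4.mk = -5  [terminal]
9. n1.sig = true  [E₀.mk > 25]
10. n5.lab = false  [not E.sig]
11. n5.fin = false  [S.fin > 13]
12. n6.depth = 2  [terminal]
13. n7.lab = 28  [c.depth * 3 + 22]
14. n8.val = false  [terminal]
15. n9.sig = true  [g.val == false]
16. n9.pre = -1  [-1]
17. n10.env = true  [terminal]
18. n11.lab = true  [terminal]
19. n12.lab = false  [terminal]
20. n9.mk = false  [A.pre > -1]
21. n13.fin = 4  [D.lab * 3 - 80]
22. n14.mk = -6  [terminal]
23. n13.acc = 3  [3]
24. n7.key = "zz"  ["zz"]
25. n15.sig = false  [C.fin == true]
26. n15.pre = 1  [c.depth * -2 + 5]
27. n16.mk = 14  [A.pre * 2 + 12]
28. n16.env = 27  [27]
29. n17.key = 0  [terminal]
30. n18.key = 7  [terminal]
31. n16.sig = true  [E.env > 26]
32. n19.lab = false  [terminal]
33. n15.mk = true  [A.pre > 0]
34. n5.pre = 5  [c.depth + 3]
35. n0.acc = -5  [S.fin + C.pre - 23]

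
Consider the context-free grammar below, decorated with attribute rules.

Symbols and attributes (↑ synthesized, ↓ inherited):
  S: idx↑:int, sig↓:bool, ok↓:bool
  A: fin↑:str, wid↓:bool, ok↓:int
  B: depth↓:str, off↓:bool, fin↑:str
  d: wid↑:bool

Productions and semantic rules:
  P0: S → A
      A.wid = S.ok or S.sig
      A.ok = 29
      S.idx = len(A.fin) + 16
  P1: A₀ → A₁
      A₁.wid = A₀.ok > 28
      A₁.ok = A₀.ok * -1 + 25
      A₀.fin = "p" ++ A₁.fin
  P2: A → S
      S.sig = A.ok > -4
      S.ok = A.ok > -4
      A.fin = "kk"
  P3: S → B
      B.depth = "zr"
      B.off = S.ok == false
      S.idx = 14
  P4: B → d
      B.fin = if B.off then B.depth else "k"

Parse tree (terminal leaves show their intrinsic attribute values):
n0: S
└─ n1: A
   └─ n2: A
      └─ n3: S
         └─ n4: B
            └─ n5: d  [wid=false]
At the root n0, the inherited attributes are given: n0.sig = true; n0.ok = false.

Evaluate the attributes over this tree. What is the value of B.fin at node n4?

"zr"

1. n0.sig = true  [given at root]
2. n0.ok = false  [given at root]
3. n1.wid = true  [S.ok or S.sig]
4. n1.ok = 29  [29]
5. n2.wid = true  [A₀.ok > 28]
6. n2.ok = -4  [A₀.ok * -1 + 25]
7. n3.sig = false  [A.ok > -4]
8. n3.ok = false  [A.ok > -4]
9. n4.depth = "zr"  ["zr"]
10. n4.off = true  [S.ok == false]
11. n5.wid = false  [terminal]
12. n4.fin = "zr"  [if B.off then B.depth else "k"]
13. n3.idx = 14  [14]
14. n2.fin = "kk"  ["kk"]
15. n1.fin = "pkk"  ["p" ++ A₁.fin]
16. n0.idx = 19  [len(A.fin) + 16]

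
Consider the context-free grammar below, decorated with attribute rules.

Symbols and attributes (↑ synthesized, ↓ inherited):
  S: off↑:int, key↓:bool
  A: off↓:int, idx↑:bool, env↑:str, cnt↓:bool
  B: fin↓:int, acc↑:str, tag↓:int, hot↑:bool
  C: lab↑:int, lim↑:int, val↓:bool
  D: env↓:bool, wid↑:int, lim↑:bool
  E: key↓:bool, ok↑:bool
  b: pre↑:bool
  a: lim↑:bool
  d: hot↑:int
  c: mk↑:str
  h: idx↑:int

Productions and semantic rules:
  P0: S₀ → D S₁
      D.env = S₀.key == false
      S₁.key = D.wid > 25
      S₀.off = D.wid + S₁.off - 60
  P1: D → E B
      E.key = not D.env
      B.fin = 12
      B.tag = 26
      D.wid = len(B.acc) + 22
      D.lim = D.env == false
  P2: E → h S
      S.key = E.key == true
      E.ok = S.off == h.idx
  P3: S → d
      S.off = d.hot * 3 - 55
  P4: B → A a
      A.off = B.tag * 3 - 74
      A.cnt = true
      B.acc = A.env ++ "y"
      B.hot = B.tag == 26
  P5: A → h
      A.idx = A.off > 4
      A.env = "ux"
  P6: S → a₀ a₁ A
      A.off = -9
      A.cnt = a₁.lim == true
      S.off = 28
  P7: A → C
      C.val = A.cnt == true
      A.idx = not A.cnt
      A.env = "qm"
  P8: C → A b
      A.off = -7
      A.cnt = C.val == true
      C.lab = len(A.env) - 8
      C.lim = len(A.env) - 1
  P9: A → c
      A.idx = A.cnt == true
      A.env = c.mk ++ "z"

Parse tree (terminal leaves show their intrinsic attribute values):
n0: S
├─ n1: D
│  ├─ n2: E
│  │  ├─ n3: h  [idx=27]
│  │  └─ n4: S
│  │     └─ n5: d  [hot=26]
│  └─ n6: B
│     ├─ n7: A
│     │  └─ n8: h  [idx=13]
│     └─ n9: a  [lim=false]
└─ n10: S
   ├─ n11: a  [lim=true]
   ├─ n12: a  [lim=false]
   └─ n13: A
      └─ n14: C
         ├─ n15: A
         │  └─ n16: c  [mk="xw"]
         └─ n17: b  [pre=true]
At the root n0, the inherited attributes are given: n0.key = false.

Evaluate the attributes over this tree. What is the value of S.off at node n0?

1. n0.key = false  [given at root]
2. n1.env = true  [S₀.key == false]
3. n2.key = false  [not D.env]
4. n3.idx = 27  [terminal]
5. n4.key = false  [E.key == true]
6. n5.hot = 26  [terminal]
7. n4.off = 23  [d.hot * 3 - 55]
8. n2.ok = false  [S.off == h.idx]
9. n6.fin = 12  [12]
10. n6.tag = 26  [26]
11. n7.off = 4  [B.tag * 3 - 74]
12. n7.cnt = true  [true]
13. n8.idx = 13  [terminal]
14. n7.idx = false  [A.off > 4]
15. n7.env = "ux"  ["ux"]
16. n9.lim = false  [terminal]
17. n6.acc = "uxy"  [A.env ++ "y"]
18. n6.hot = true  [B.tag == 26]
19. n1.wid = 25  [len(B.acc) + 22]
20. n1.lim = false  [D.env == false]
21. n10.key = false  [D.wid > 25]
22. n11.lim = true  [terminal]
23. n12.lim = false  [terminal]
24. n13.off = -9  [-9]
25. n13.cnt = false  [a₁.lim == true]
26. n14.val = false  [A.cnt == true]
27. n15.off = -7  [-7]
28. n15.cnt = false  [C.val == true]
29. n16.mk = "xw"  [terminal]
30. n15.idx = false  [A.cnt == true]
31. n15.env = "xwz"  [c.mk ++ "z"]
32. n17.pre = true  [terminal]
33. n14.lab = -5  [len(A.env) - 8]
34. n14.lim = 2  [len(A.env) - 1]
35. n13.idx = true  [not A.cnt]
36. n13.env = "qm"  ["qm"]
37. n10.off = 28  [28]
38. n0.off = -7  [D.wid + S₁.off - 60]

-7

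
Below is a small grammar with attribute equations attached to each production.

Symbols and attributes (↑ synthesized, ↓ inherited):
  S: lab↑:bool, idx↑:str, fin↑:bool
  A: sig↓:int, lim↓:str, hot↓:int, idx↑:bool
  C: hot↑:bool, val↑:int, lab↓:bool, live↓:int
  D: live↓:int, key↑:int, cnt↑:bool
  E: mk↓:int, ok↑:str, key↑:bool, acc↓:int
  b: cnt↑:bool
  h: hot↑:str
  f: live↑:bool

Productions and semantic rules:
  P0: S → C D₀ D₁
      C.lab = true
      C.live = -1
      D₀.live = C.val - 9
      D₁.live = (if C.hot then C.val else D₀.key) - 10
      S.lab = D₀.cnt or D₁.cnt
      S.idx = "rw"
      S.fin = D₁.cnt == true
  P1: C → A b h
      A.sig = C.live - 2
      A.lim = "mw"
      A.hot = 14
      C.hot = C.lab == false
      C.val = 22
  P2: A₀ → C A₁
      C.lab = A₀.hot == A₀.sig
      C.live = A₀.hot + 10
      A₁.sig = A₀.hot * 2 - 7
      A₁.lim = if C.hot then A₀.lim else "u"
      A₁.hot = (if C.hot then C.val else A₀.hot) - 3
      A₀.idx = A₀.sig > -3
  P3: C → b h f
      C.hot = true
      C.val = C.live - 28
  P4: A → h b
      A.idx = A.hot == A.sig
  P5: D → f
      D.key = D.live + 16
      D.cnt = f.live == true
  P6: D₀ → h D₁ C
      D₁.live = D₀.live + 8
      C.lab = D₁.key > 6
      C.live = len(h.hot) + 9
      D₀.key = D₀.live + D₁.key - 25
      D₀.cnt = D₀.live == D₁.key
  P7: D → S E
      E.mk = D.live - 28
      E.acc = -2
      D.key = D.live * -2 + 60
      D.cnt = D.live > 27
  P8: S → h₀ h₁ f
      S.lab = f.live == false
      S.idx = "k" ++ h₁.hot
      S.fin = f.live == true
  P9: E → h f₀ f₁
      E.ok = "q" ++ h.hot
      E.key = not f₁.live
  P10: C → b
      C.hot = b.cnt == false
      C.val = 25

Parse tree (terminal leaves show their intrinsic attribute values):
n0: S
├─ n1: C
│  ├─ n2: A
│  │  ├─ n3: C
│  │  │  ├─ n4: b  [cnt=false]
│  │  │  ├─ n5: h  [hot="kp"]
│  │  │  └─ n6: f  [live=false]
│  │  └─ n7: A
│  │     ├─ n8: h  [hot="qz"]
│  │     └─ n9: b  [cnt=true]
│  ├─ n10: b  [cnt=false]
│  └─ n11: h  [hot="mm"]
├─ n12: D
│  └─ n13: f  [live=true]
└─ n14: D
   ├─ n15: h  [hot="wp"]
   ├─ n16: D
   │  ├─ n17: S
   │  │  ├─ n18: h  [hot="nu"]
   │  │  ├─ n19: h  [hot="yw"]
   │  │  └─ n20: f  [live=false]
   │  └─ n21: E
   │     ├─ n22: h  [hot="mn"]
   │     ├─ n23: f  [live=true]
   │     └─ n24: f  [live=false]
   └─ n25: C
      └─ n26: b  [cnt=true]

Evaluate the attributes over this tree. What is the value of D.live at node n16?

27

1. n1.lab = true  [true]
2. n1.live = -1  [-1]
3. n2.sig = -3  [C.live - 2]
4. n2.lim = "mw"  ["mw"]
5. n2.hot = 14  [14]
6. n3.lab = false  [A₀.hot == A₀.sig]
7. n3.live = 24  [A₀.hot + 10]
8. n4.cnt = false  [terminal]
9. n5.hot = "kp"  [terminal]
10. n6.live = false  [terminal]
11. n3.hot = true  [true]
12. n3.val = -4  [C.live - 28]
13. n7.sig = 21  [A₀.hot * 2 - 7]
14. n7.lim = "mw"  [if C.hot then A₀.lim else "u"]
15. n7.hot = -7  [(if C.hot then C.val else A₀.hot) - 3]
16. n8.hot = "qz"  [terminal]
17. n9.cnt = true  [terminal]
18. n7.idx = false  [A.hot == A.sig]
19. n2.idx = false  [A₀.sig > -3]
20. n10.cnt = false  [terminal]
21. n11.hot = "mm"  [terminal]
22. n1.hot = false  [C.lab == false]
23. n1.val = 22  [22]
24. n12.live = 13  [C.val - 9]
25. n13.live = true  [terminal]
26. n12.key = 29  [D.live + 16]
27. n12.cnt = true  [f.live == true]
28. n14.live = 19  [(if C.hot then C.val else D₀.key) - 10]
29. n15.hot = "wp"  [terminal]
30. n16.live = 27  [D₀.live + 8]
31. n18.hot = "nu"  [terminal]
32. n19.hot = "yw"  [terminal]
33. n20.live = false  [terminal]
34. n17.lab = true  [f.live == false]
35. n17.idx = "kyw"  ["k" ++ h₁.hot]
36. n17.fin = false  [f.live == true]
37. n21.mk = -1  [D.live - 28]
38. n21.acc = -2  [-2]
39. n22.hot = "mn"  [terminal]
40. n23.live = true  [terminal]
41. n24.live = false  [terminal]
42. n21.ok = "qmn"  ["q" ++ h.hot]
43. n21.key = true  [not f₁.live]
44. n16.key = 6  [D.live * -2 + 60]
45. n16.cnt = false  [D.live > 27]
46. n25.lab = false  [D₁.key > 6]
47. n25.live = 11  [len(h.hot) + 9]
48. n26.cnt = true  [terminal]
49. n25.hot = false  [b.cnt == false]
50. n25.val = 25  [25]
51. n14.key = 0  [D₀.live + D₁.key - 25]
52. n14.cnt = false  [D₀.live == D₁.key]
53. n0.lab = true  [D₀.cnt or D₁.cnt]
54. n0.idx = "rw"  ["rw"]
55. n0.fin = false  [D₁.cnt == true]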